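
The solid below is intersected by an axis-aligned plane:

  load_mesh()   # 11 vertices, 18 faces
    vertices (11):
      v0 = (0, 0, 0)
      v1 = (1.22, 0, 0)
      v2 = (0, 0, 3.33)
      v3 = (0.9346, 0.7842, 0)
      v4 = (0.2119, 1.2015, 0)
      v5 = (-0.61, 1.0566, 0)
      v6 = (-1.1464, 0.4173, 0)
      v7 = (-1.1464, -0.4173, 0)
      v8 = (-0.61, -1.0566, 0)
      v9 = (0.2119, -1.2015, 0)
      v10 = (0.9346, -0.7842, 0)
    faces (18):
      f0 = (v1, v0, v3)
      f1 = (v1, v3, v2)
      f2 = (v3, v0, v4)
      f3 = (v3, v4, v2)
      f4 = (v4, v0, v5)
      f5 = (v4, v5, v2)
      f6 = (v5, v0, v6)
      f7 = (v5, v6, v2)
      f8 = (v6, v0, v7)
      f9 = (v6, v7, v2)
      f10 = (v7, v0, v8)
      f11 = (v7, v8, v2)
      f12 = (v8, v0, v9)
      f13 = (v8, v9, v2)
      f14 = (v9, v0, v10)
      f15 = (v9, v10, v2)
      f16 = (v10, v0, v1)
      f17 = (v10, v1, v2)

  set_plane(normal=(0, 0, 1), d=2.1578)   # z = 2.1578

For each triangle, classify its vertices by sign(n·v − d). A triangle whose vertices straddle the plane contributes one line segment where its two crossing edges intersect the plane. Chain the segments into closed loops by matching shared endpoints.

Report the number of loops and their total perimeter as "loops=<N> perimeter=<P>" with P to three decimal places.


loops=1 perimeter=2.644

Straddling triangles (9 of 18):
  (v1,v3,v2) [--+] → (0.32899, 0.276048, 2.1578)–(0.429455, 0, 2.1578)  len=0.2938
  (v3,v4,v2) [--+] → (0.0745913, 0.422942, 2.1578)–(0.32899, 0.276048, 2.1578)  len=0.2938
  (v4,v5,v2) [--+] → (-0.214727, 0.371936, 2.1578)–(0.0745913, 0.422942, 2.1578)  len=0.2938
  (v5,v6,v2) [--+] → (-0.403547, 0.146895, 2.1578)–(-0.214727, 0.371936, 2.1578)  len=0.2938
  (v6,v7,v2) [--+] → (-0.403547, -0.146895, 2.1578)–(-0.403547, 0.146895, 2.1578)  len=0.2938
  (v7,v8,v2) [--+] → (-0.214727, -0.371936, 2.1578)–(-0.403547, -0.146895, 2.1578)  len=0.2938
  (v8,v9,v2) [--+] → (0.0745913, -0.422942, 2.1578)–(-0.214727, -0.371936, 2.1578)  len=0.2938
  (v9,v10,v2) [--+] → (0.32899, -0.276048, 2.1578)–(0.0745913, -0.422942, 2.1578)  len=0.2938
  (v10,v1,v2) [--+] → (0.429455, 0, 2.1578)–(0.32899, -0.276048, 2.1578)  len=0.2938

Chained into 1 loop(s):
  loop 1: 9 segments, perimeter = 2.6439
Total perimeter = 2.644


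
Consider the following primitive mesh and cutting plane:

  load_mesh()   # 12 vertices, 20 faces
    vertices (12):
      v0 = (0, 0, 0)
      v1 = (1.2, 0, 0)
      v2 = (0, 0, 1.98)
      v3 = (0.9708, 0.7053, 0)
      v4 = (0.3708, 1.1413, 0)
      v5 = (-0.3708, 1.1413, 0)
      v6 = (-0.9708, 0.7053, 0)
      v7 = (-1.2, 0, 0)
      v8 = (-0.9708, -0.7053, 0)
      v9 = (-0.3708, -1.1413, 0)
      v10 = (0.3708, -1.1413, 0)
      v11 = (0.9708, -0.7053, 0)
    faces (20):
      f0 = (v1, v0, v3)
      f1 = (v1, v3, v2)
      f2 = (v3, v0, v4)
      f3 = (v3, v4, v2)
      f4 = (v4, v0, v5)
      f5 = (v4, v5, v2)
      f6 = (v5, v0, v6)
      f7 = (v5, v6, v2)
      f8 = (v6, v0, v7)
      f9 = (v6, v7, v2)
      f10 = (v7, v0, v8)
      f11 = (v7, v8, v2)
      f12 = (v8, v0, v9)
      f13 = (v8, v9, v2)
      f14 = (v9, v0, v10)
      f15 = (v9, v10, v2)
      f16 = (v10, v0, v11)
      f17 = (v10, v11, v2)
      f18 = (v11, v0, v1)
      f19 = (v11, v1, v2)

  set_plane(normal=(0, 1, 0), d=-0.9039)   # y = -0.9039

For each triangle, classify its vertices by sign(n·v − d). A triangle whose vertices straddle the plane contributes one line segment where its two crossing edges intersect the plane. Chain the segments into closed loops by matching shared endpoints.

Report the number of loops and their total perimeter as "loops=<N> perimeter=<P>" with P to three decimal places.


Straddling triangles (6 of 20):
  (v8,v0,v9) [++-] → (-0.29367, -0.9039, 0)–(-0.697497, -0.9039, 0)  len=0.4038
  (v8,v9,v2) [+-+] → (-0.697497, -0.9039, 0)–(-0.29367, -0.9039, 0.411857)  len=0.5768
  (v9,v0,v10) [-+-] → (-0.29367, -0.9039, 0)–(0.29367, -0.9039, 0)  len=0.5873
  (v9,v10,v2) [--+] → (0.29367, -0.9039, 0.411857)–(-0.29367, -0.9039, 0.411857)  len=0.5873
  (v10,v0,v11) [-++] → (0.29367, -0.9039, 0)–(0.697497, -0.9039, 0)  len=0.4038
  (v10,v11,v2) [-++] → (0.697497, -0.9039, 0)–(0.29367, -0.9039, 0.411857)  len=0.5768

Chained into 1 loop(s):
  loop 1: 6 segments, perimeter = 3.1359
Total perimeter = 3.136

loops=1 perimeter=3.136


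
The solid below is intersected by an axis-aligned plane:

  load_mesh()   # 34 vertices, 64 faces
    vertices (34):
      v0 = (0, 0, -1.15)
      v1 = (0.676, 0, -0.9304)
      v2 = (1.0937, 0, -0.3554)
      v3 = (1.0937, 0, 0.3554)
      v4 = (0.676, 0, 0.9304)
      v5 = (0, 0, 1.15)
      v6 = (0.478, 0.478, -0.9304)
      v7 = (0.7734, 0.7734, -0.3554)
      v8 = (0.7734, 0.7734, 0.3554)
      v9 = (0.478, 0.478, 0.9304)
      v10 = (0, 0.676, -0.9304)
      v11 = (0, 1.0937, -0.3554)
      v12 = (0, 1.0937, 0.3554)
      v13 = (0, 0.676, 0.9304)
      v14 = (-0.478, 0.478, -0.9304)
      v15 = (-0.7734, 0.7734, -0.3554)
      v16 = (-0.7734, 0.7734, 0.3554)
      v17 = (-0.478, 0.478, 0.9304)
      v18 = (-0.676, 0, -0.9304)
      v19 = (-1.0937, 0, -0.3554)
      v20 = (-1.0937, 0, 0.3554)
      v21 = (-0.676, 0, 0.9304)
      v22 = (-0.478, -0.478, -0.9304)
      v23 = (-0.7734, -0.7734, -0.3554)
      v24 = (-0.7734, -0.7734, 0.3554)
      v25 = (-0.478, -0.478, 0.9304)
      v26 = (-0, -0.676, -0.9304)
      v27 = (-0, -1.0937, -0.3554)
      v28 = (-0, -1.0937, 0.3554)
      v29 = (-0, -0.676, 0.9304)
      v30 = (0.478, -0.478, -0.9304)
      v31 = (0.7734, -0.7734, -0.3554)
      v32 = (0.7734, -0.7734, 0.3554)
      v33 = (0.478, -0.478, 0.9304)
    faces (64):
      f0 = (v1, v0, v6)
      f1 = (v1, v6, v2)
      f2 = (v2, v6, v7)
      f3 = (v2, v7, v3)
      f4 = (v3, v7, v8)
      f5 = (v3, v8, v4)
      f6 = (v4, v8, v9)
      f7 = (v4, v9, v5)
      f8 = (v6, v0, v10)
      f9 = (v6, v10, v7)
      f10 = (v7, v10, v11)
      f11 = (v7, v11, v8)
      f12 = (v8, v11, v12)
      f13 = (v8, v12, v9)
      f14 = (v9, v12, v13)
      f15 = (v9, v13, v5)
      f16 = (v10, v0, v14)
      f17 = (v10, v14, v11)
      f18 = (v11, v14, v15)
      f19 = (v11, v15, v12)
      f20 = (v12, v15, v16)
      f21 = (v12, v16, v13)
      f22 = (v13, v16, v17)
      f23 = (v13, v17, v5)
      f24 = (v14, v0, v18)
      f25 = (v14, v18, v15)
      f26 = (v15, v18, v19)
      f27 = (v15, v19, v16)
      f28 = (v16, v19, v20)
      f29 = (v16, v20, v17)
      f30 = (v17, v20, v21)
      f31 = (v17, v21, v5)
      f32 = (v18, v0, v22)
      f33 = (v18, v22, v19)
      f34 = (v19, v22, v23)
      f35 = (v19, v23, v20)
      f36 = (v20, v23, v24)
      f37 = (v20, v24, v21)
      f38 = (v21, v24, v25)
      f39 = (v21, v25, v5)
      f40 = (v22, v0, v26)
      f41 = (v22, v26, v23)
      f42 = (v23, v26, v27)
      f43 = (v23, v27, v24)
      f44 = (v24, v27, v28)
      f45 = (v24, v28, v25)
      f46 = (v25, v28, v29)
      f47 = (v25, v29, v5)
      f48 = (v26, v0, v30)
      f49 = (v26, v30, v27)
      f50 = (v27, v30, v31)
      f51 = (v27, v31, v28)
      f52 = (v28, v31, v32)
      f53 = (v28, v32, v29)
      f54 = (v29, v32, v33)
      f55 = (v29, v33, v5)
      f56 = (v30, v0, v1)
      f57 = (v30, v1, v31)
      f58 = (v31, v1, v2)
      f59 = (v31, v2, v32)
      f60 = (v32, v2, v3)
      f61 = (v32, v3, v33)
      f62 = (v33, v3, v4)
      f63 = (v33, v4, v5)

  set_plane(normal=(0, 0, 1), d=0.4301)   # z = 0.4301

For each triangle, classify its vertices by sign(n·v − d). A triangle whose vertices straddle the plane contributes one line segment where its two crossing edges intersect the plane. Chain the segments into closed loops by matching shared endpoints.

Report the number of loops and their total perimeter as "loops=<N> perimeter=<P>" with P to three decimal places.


loops=1 perimeter=6.365

Straddling triangles (16 of 64):
  (v3,v8,v4) [--+] → (0.760746, 0.672925, 0.4301)–(1.03944, 0, 0.4301)  len=0.7284
  (v4,v8,v9) [+-+] → (0.760746, 0.672925, 0.4301)–(0.735024, 0.735024, 0.4301)  len=0.0672
  (v8,v12,v9) [--+] → (0.0620984, 1.01371, 0.4301)–(0.735024, 0.735024, 0.4301)  len=0.7284
  (v9,v12,v13) [+-+] → (0.0620984, 1.01371, 0.4301)–(0, 1.03944, 0.4301)  len=0.0672
  (v12,v16,v13) [--+] → (-0.672925, 0.760746, 0.4301)–(0, 1.03944, 0.4301)  len=0.7284
  (v13,v16,v17) [+-+] → (-0.672925, 0.760746, 0.4301)–(-0.735024, 0.735024, 0.4301)  len=0.0672
  (v16,v20,v17) [--+] → (-1.01371, 0.0620984, 0.4301)–(-0.735024, 0.735024, 0.4301)  len=0.7284
  (v17,v20,v21) [+-+] → (-1.01371, 0.0620984, 0.4301)–(-1.03944, 0, 0.4301)  len=0.0672
  (v20,v24,v21) [--+] → (-0.760746, -0.672925, 0.4301)–(-1.03944, 0, 0.4301)  len=0.7284
  (v21,v24,v25) [+-+] → (-0.760746, -0.672925, 0.4301)–(-0.735024, -0.735024, 0.4301)  len=0.0672
  (v24,v28,v25) [--+] → (-0.0620984, -1.01371, 0.4301)–(-0.735024, -0.735024, 0.4301)  len=0.7284
  (v25,v28,v29) [+-+] → (-0.0620984, -1.01371, 0.4301)–(0, -1.03944, 0.4301)  len=0.0672
  (v28,v32,v29) [--+] → (0.672925, -0.760746, 0.4301)–(0, -1.03944, 0.4301)  len=0.7284
  (v29,v32,v33) [+-+] → (0.672925, -0.760746, 0.4301)–(0.735024, -0.735024, 0.4301)  len=0.0672
  (v32,v3,v33) [--+] → (1.01371, -0.0620984, 0.4301)–(0.735024, -0.735024, 0.4301)  len=0.7284
  (v33,v3,v4) [+-+] → (1.01371, -0.0620984, 0.4301)–(1.03944, 0, 0.4301)  len=0.0672

Chained into 1 loop(s):
  loop 1: 16 segments, perimeter = 6.3645
Total perimeter = 6.365


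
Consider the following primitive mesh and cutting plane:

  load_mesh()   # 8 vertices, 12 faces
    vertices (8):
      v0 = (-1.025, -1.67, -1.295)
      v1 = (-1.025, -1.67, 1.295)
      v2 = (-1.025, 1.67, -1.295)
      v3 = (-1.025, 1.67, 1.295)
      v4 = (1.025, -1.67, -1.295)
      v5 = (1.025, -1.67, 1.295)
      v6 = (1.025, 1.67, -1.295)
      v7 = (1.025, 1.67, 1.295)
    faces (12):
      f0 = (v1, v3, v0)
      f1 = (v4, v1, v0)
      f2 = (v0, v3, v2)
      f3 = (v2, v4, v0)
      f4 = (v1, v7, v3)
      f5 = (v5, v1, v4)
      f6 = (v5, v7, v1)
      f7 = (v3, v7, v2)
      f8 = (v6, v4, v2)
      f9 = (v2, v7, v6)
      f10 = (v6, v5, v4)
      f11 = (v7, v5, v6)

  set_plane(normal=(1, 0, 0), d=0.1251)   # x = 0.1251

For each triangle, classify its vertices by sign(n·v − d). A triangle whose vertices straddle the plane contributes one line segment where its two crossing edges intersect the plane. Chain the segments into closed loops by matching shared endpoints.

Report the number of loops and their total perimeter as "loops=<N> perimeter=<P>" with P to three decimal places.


Straddling triangles (8 of 12):
  (v4,v1,v0) [+--] → (0.1251, -1.67, -0.158053)–(0.1251, -1.67, -1.295)  len=1.1369
  (v2,v4,v0) [-+-] → (0.1251, -0.203821, -1.295)–(0.1251, -1.67, -1.295)  len=1.4662
  (v1,v7,v3) [-+-] → (0.1251, 0.203821, 1.295)–(0.1251, 1.67, 1.295)  len=1.4662
  (v5,v1,v4) [+-+] → (0.1251, -1.67, 1.295)–(0.1251, -1.67, -0.158053)  len=1.4531
  (v5,v7,v1) [++-] → (0.1251, 0.203821, 1.295)–(0.1251, -1.67, 1.295)  len=1.8738
  (v3,v7,v2) [-+-] → (0.1251, 1.67, 1.295)–(0.1251, 1.67, 0.158053)  len=1.1369
  (v6,v4,v2) [++-] → (0.1251, -0.203821, -1.295)–(0.1251, 1.67, -1.295)  len=1.8738
  (v2,v7,v6) [-++] → (0.1251, 1.67, 0.158053)–(0.1251, 1.67, -1.295)  len=1.4531

Chained into 1 loop(s):
  loop 1: 8 segments, perimeter = 11.8600
Total perimeter = 11.860

loops=1 perimeter=11.860


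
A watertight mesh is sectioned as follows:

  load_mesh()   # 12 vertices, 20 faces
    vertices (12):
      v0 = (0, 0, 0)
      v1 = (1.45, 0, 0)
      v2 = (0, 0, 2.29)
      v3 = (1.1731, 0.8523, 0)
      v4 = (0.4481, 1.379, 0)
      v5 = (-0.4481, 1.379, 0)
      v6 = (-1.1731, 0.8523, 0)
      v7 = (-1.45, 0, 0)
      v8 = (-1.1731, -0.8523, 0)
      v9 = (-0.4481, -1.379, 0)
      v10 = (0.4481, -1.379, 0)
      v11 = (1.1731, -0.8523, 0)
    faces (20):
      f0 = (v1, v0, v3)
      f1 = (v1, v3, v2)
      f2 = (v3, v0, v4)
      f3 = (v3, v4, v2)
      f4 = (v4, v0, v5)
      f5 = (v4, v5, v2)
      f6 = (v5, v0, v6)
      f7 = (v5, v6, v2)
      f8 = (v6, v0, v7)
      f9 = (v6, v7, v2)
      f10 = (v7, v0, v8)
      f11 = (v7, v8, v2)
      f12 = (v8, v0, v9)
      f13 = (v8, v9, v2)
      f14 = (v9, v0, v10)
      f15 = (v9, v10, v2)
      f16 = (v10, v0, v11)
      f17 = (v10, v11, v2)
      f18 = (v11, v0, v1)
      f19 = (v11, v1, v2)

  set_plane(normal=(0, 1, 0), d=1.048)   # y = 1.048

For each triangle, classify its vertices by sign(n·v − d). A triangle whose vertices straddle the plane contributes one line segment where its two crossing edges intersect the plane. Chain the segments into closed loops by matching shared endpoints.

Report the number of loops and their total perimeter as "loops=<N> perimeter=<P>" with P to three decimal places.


loops=1 perimeter=4.062

Straddling triangles (6 of 20):
  (v3,v0,v4) [--+] → (0.340543, 1.048, 0)–(0.90372, 1.048, 0)  len=0.5632
  (v3,v4,v2) [-+-] → (0.90372, 1.048, 0)–(0.340543, 1.048, 0.549666)  len=0.7870
  (v4,v0,v5) [+-+] → (0.340543, 1.048, 0)–(-0.340543, 1.048, 0)  len=0.6811
  (v4,v5,v2) [++-] → (-0.340543, 1.048, 0.549666)–(0.340543, 1.048, 0.549666)  len=0.6811
  (v5,v0,v6) [+--] → (-0.340543, 1.048, 0)–(-0.90372, 1.048, 0)  len=0.5632
  (v5,v6,v2) [+--] → (-0.90372, 1.048, 0)–(-0.340543, 1.048, 0.549666)  len=0.7870

Chained into 1 loop(s):
  loop 1: 6 segments, perimeter = 4.0624
Total perimeter = 4.062


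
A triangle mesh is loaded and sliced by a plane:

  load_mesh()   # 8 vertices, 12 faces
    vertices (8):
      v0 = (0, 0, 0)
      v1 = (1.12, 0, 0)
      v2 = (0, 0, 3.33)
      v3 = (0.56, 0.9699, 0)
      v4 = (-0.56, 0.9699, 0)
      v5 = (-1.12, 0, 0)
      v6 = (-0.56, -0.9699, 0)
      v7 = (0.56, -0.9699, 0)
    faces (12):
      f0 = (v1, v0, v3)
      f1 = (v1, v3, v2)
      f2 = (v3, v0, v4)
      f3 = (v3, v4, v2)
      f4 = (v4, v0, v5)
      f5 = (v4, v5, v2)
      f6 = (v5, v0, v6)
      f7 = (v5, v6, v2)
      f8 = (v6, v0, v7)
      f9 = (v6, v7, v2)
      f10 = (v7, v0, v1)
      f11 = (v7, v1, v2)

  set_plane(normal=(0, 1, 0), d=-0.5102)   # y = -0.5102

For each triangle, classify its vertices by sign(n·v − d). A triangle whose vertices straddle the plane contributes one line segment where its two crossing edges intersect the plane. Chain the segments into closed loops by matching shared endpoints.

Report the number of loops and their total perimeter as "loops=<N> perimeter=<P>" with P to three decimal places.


loops=1 perimeter=5.570

Straddling triangles (6 of 12):
  (v5,v0,v6) [++-] → (-0.294579, -0.5102, 0)–(-0.825421, -0.5102, 0)  len=0.5308
  (v5,v6,v2) [+-+] → (-0.825421, -0.5102, 0)–(-0.294579, -0.5102, 1.57831)  len=1.6652
  (v6,v0,v7) [-+-] → (-0.294579, -0.5102, 0)–(0.294579, -0.5102, 0)  len=0.5892
  (v6,v7,v2) [--+] → (0.294579, -0.5102, 1.57831)–(-0.294579, -0.5102, 1.57831)  len=0.5892
  (v7,v0,v1) [-++] → (0.294579, -0.5102, 0)–(0.825421, -0.5102, 0)  len=0.5308
  (v7,v1,v2) [-++] → (0.825421, -0.5102, 0)–(0.294579, -0.5102, 1.57831)  len=1.6652

Chained into 1 loop(s):
  loop 1: 6 segments, perimeter = 5.5704
Total perimeter = 5.570


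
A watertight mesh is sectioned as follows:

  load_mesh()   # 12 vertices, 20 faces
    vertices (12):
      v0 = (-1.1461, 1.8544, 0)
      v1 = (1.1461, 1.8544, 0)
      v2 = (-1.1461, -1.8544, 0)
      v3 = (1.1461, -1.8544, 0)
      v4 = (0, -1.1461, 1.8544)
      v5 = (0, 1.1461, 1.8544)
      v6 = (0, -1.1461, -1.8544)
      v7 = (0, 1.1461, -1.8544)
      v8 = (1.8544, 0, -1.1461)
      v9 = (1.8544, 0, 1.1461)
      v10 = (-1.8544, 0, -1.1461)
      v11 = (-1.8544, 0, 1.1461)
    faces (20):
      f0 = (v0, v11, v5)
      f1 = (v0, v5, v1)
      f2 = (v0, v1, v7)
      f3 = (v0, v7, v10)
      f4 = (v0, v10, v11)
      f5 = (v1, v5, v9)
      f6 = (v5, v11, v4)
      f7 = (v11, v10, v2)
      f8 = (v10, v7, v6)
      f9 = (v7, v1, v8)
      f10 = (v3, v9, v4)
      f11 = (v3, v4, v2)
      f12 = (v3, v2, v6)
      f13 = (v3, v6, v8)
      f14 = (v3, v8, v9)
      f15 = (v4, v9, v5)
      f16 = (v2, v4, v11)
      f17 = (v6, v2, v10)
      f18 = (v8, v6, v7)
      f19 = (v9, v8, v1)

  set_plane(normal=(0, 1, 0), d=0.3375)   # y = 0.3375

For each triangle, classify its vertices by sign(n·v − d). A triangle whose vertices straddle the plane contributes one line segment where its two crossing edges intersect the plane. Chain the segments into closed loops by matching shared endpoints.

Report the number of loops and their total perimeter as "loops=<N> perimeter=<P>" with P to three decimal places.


loops=1 perimeter=11.712

Straddling triangles (10 of 20):
  (v0,v11,v5) [+-+] → (-1.72549, 0.3375, 0.93751)–(-1.30832, 0.3375, 1.35468)  len=0.5900
  (v0,v7,v10) [++-] → (-1.30832, 0.3375, -1.35468)–(-1.72549, 0.3375, -0.93751)  len=0.5900
  (v0,v10,v11) [+--] → (-1.72549, 0.3375, -0.93751)–(-1.72549, 0.3375, 0.93751)  len=1.8750
  (v1,v5,v9) [++-] → (1.30832, 0.3375, 1.35468)–(1.72549, 0.3375, 0.93751)  len=0.5900
  (v5,v11,v4) [+--] → (-1.30832, 0.3375, 1.35468)–(0, 0.3375, 1.8544)  len=1.4005
  (v10,v7,v6) [-+-] → (-1.30832, 0.3375, -1.35468)–(0, 0.3375, -1.8544)  len=1.4005
  (v7,v1,v8) [++-] → (1.72549, 0.3375, -0.93751)–(1.30832, 0.3375, -1.35468)  len=0.5900
  (v4,v9,v5) [--+] → (1.30832, 0.3375, 1.35468)–(0, 0.3375, 1.8544)  len=1.4005
  (v8,v6,v7) [--+] → (0, 0.3375, -1.8544)–(1.30832, 0.3375, -1.35468)  len=1.4005
  (v9,v8,v1) [--+] → (1.72549, 0.3375, -0.93751)–(1.72549, 0.3375, 0.93751)  len=1.8750

Chained into 1 loop(s):
  loop 1: 10 segments, perimeter = 11.7119
Total perimeter = 11.712


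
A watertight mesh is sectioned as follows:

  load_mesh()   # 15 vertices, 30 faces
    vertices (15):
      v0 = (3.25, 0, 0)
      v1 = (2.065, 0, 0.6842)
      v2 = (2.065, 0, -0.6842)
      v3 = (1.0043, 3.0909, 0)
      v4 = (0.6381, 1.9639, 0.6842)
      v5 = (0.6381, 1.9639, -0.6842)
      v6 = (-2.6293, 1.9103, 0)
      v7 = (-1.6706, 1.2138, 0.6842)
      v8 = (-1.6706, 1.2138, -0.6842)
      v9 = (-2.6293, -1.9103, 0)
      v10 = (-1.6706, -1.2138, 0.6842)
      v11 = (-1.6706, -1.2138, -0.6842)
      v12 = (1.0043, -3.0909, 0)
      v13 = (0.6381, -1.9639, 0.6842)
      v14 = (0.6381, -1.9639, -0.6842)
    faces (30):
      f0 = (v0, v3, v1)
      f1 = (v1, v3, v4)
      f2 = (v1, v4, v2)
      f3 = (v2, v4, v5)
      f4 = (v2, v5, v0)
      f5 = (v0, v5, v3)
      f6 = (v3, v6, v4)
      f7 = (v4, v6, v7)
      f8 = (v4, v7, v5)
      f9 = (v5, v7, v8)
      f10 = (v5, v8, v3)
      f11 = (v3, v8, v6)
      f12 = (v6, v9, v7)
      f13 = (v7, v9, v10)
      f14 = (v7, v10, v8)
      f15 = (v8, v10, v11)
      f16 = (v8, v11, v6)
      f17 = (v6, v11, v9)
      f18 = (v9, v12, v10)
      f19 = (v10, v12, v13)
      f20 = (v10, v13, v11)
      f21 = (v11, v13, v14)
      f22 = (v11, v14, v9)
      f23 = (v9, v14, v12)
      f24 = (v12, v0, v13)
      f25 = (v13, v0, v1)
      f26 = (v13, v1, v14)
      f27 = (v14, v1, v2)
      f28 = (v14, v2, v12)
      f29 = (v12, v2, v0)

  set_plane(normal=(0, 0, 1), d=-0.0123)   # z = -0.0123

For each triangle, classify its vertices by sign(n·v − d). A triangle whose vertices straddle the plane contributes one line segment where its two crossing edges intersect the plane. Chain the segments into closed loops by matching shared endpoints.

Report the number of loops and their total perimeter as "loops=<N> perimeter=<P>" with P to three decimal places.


Straddling triangles (20 of 30):
  (v1,v4,v2) [++-] → (1.36438, 0.964297, -0.0123)–(2.065, 0, -0.0123)  len=1.1919
  (v2,v4,v5) [-+-] → (1.36438, 0.964297, -0.0123)–(0.6381, 1.9639, -0.0123)  len=1.2356
  (v2,v5,v0) [--+] → (3.20305, 0.0353054, -0.0123)–(3.2287, 0, -0.0123)  len=0.0436
  (v0,v5,v3) [+-+] → (3.20305, 0.0353054, -0.0123)–(0.997717, 3.07064, -0.0123)  len=3.7519
  (v4,v7,v5) [++-] → (-0.495498, 1.59559, -0.0123)–(0.6381, 1.9639, -0.0123)  len=1.1919
  (v5,v7,v8) [-+-] → (-0.495498, 1.59559, -0.0123)–(-1.6706, 1.2138, -0.0123)  len=1.2356
  (v5,v8,v3) [--+] → (0.956213, 3.05715, -0.0123)–(0.997717, 3.07064, -0.0123)  len=0.0436
  (v3,v8,v6) [+-+] → (0.956213, 3.05715, -0.0123)–(-2.61207, 1.89778, -0.0123)  len=3.7519
  (v7,v10,v8) [++-] → (-1.6706, 0.0218207, -0.0123)–(-1.6706, 1.2138, -0.0123)  len=1.1920
  (v8,v10,v11) [-+-] → (-1.6706, 0.0218207, -0.0123)–(-1.6706, -1.2138, -0.0123)  len=1.2356
  (v8,v11,v6) [--+] → (-2.61207, 1.85414, -0.0123)–(-2.61207, 1.89778, -0.0123)  len=0.0436
  (v6,v11,v9) [+-+] → (-2.61207, 1.85414, -0.0123)–(-2.61207, -1.89778, -0.0123)  len=3.7519
  (v10,v13,v11) [++-] → (-0.537002, -1.58211, -0.0123)–(-1.6706, -1.2138, -0.0123)  len=1.1919
  (v11,v13,v14) [-+-] → (-0.537002, -1.58211, -0.0123)–(0.6381, -1.9639, -0.0123)  len=1.2356
  (v11,v14,v9) [--+] → (-2.57056, -1.91126, -0.0123)–(-2.61207, -1.89778, -0.0123)  len=0.0436
  (v9,v14,v12) [+-+] → (-2.57056, -1.91126, -0.0123)–(0.997717, -3.07064, -0.0123)  len=3.7519
  (v13,v1,v14) [++-] → (1.33872, -0.999603, -0.0123)–(0.6381, -1.9639, -0.0123)  len=1.1919
  (v14,v1,v2) [-+-] → (1.33872, -0.999603, -0.0123)–(2.065, 0, -0.0123)  len=1.2356
  (v14,v2,v12) [--+] → (1.02337, -3.03533, -0.0123)–(0.997717, -3.07064, -0.0123)  len=0.0436
  (v12,v2,v0) [+-+] → (1.02337, -3.03533, -0.0123)–(3.2287, 0, -0.0123)  len=3.7519

Chained into 2 loop(s):
  loop 1: 10 segments, perimeter = 12.1377
  loop 2: 10 segments, perimeter = 18.9777
Total perimeter = 31.115

loops=2 perimeter=31.115


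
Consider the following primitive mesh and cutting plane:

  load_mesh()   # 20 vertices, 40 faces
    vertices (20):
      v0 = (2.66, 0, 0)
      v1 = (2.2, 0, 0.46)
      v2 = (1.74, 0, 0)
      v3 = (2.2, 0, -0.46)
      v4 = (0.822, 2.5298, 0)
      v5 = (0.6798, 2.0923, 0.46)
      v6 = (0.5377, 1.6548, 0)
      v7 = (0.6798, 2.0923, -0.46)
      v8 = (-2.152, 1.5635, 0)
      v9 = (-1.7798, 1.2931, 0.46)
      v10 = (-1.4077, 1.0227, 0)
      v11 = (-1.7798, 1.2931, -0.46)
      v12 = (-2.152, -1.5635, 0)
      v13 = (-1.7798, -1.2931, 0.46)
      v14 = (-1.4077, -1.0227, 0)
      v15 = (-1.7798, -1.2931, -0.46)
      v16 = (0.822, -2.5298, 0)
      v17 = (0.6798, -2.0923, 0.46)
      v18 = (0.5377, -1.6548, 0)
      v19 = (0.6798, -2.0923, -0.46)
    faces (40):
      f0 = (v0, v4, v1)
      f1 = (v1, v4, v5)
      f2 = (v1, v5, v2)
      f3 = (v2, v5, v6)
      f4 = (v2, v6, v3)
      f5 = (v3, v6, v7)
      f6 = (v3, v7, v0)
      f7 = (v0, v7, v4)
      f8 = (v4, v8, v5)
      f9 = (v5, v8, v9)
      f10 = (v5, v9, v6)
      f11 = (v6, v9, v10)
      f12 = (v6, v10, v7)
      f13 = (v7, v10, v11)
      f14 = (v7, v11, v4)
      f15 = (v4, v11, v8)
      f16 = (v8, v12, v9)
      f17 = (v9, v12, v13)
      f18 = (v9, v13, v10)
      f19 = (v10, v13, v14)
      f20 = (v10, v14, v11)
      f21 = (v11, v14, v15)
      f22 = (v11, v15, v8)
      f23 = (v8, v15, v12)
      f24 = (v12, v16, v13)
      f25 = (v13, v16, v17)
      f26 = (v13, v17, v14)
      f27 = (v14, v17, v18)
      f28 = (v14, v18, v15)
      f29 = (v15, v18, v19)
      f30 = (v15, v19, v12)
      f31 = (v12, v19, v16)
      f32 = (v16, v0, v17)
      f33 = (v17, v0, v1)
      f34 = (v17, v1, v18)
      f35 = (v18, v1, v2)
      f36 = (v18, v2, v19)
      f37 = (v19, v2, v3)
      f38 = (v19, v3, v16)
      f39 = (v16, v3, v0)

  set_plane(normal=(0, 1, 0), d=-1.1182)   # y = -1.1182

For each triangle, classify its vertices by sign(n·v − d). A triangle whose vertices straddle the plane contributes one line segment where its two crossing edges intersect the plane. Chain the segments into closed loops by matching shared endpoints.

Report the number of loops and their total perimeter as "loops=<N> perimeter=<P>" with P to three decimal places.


loops=2 perimeter=5.462

Straddling triangles (18 of 40):
  (v8,v12,v9) [+-+] → (-2.152, -1.1182, 0)–(-2.09398, -1.1182, 0.0717069)  len=0.0922
  (v9,v12,v13) [+--] → (-2.09398, -1.1182, 0.0717069)–(-1.7798, -1.1182, 0.46)  len=0.4995
  (v9,v13,v10) [+-+] → (-1.7798, -1.1182, 0.46)–(-1.7517, -1.1182, 0.425259)  len=0.0447
  (v10,v13,v14) [+-+] → (-1.7517, -1.1182, 0.425259)–(-1.53912, -1.1182, 0.162463)  len=0.3380
  (v11,v14,v15) [++-] → (-1.53912, -1.1182, -0.162463)–(-1.7798, -1.1182, -0.46)  len=0.3827
  (v11,v15,v8) [+-+] → (-1.7798, -1.1182, -0.46)–(-1.80259, -1.1182, -0.431836)  len=0.0362
  (v8,v15,v12) [+--] → (-1.80259, -1.1182, -0.431836)–(-2.152, -1.1182, 0)  len=0.5555
  (v13,v17,v14) [--+] → (-1.22132, -1.1182, 0.0410714)–(-1.53912, -1.1182, 0.162463)  len=0.3402
  (v14,v17,v18) [+--] → (-1.22132, -1.1182, 0.0410714)–(-1.11378, -1.1182, 0)  len=0.1151
  (v14,v18,v15) [+--] → (-1.11378, -1.1182, 0)–(-1.53912, -1.1182, -0.162463)  len=0.4553
  (v16,v0,v17) [-+-] → (1.84758, -1.1182, 0)–(1.60171, -1.1182, 0.24584)  len=0.3477
  (v17,v0,v1) [-++] → (1.60171, -1.1182, 0.24584)–(1.38755, -1.1182, 0.46)  len=0.3029
  (v17,v1,v18) [-+-] → (1.38755, -1.1182, 0.46)–(1.07673, -1.1182, 0.149164)  len=0.4396
  (v18,v1,v2) [-++] → (1.07673, -1.1182, 0.149164)–(0.927568, -1.1182, 0)  len=0.2109
  (v18,v2,v19) [-+-] → (0.927568, -1.1182, 0)–(1.17339, -1.1182, -0.24584)  len=0.3477
  (v19,v2,v3) [-++] → (1.17339, -1.1182, -0.24584)–(1.38755, -1.1182, -0.46)  len=0.3029
  (v19,v3,v16) [-+-] → (1.38755, -1.1182, -0.46)–(1.59091, -1.1182, -0.256675)  len=0.2876
  (v16,v3,v0) [-++] → (1.59091, -1.1182, -0.256675)–(1.84758, -1.1182, 0)  len=0.3630

Chained into 2 loop(s):
  loop 1: 10 segments, perimeter = 2.8594
  loop 2: 8 segments, perimeter = 2.6022
Total perimeter = 5.462


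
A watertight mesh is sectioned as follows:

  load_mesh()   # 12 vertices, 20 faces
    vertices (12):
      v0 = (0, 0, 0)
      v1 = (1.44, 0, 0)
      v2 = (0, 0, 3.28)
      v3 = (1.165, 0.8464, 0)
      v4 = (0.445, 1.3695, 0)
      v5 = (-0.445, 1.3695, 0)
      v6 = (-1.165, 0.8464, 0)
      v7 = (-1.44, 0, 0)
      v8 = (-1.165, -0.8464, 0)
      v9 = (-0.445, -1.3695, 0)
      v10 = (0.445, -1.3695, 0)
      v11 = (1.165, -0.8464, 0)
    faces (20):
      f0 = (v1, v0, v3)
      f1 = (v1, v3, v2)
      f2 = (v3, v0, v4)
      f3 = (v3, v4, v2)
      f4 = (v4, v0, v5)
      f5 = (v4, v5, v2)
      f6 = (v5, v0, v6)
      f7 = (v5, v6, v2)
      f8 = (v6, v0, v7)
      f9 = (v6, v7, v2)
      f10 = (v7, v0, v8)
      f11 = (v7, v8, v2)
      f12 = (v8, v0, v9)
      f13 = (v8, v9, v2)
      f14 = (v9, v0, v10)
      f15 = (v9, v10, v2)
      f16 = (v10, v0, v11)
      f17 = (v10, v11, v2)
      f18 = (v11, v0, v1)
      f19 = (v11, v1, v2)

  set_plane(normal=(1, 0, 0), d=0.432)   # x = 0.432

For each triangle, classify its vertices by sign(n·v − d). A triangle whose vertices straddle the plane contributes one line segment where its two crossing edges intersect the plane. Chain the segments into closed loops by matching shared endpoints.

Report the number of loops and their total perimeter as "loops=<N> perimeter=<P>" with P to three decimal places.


Straddling triangles (12 of 20):
  (v1,v0,v3) [+-+] → (0.432, 0, 0)–(0.432, 0.313858, 0)  len=0.3139
  (v1,v3,v2) [++-] → (0.432, 0.313858, 2.06373)–(0.432, 0, 2.296)  len=0.3905
  (v3,v0,v4) [+-+] → (0.432, 0.313858, 0)–(0.432, 1.32949, 0)  len=1.0156
  (v3,v4,v2) [++-] → (0.432, 1.32949, 0.0958202)–(0.432, 0.313858, 2.06373)  len=2.2145
  (v4,v0,v5) [+--] → (0.432, 1.32949, 0)–(0.432, 1.3695, 0)  len=0.0400
  (v4,v5,v2) [+--] → (0.432, 1.3695, 0)–(0.432, 1.32949, 0.0958202)  len=0.1038
  (v9,v0,v10) [--+] → (0.432, -1.32949, 0)–(0.432, -1.3695, 0)  len=0.0400
  (v9,v10,v2) [-+-] → (0.432, -1.3695, 0)–(0.432, -1.32949, 0.0958202)  len=0.1038
  (v10,v0,v11) [+-+] → (0.432, -1.32949, 0)–(0.432, -0.313858, 0)  len=1.0156
  (v10,v11,v2) [++-] → (0.432, -0.313858, 2.06373)–(0.432, -1.32949, 0.0958202)  len=2.2145
  (v11,v0,v1) [+-+] → (0.432, -0.313858, 0)–(0.432, 0, 0)  len=0.3139
  (v11,v1,v2) [++-] → (0.432, 0, 2.296)–(0.432, -0.313858, 2.06373)  len=0.3905

Chained into 1 loop(s):
  loop 1: 12 segments, perimeter = 8.1567
Total perimeter = 8.157

loops=1 perimeter=8.157


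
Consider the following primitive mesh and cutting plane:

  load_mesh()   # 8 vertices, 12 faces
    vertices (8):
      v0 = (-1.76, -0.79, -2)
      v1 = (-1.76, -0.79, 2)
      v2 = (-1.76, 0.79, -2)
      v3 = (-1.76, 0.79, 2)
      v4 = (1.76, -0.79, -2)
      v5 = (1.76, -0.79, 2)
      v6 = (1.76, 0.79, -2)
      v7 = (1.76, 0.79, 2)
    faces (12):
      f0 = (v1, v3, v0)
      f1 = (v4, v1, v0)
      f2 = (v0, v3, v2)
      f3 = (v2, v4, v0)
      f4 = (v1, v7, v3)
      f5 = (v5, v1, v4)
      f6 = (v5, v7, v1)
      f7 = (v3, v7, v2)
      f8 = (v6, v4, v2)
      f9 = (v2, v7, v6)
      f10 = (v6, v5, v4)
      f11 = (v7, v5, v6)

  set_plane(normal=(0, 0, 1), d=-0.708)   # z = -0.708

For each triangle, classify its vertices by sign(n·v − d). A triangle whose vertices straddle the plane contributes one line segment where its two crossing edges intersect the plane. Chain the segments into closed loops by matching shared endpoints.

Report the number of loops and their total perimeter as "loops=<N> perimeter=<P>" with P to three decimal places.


loops=1 perimeter=10.200

Straddling triangles (8 of 12):
  (v1,v3,v0) [++-] → (-1.76, -0.27966, -0.708)–(-1.76, -0.79, -0.708)  len=0.5103
  (v4,v1,v0) [-+-] → (0.62304, -0.79, -0.708)–(-1.76, -0.79, -0.708)  len=2.3830
  (v0,v3,v2) [-+-] → (-1.76, -0.27966, -0.708)–(-1.76, 0.79, -0.708)  len=1.0697
  (v5,v1,v4) [++-] → (0.62304, -0.79, -0.708)–(1.76, -0.79, -0.708)  len=1.1370
  (v3,v7,v2) [++-] → (-0.62304, 0.79, -0.708)–(-1.76, 0.79, -0.708)  len=1.1370
  (v2,v7,v6) [-+-] → (-0.62304, 0.79, -0.708)–(1.76, 0.79, -0.708)  len=2.3830
  (v6,v5,v4) [-+-] → (1.76, 0.27966, -0.708)–(1.76, -0.79, -0.708)  len=1.0697
  (v7,v5,v6) [++-] → (1.76, 0.27966, -0.708)–(1.76, 0.79, -0.708)  len=0.5103

Chained into 1 loop(s):
  loop 1: 8 segments, perimeter = 10.2000
Total perimeter = 10.200


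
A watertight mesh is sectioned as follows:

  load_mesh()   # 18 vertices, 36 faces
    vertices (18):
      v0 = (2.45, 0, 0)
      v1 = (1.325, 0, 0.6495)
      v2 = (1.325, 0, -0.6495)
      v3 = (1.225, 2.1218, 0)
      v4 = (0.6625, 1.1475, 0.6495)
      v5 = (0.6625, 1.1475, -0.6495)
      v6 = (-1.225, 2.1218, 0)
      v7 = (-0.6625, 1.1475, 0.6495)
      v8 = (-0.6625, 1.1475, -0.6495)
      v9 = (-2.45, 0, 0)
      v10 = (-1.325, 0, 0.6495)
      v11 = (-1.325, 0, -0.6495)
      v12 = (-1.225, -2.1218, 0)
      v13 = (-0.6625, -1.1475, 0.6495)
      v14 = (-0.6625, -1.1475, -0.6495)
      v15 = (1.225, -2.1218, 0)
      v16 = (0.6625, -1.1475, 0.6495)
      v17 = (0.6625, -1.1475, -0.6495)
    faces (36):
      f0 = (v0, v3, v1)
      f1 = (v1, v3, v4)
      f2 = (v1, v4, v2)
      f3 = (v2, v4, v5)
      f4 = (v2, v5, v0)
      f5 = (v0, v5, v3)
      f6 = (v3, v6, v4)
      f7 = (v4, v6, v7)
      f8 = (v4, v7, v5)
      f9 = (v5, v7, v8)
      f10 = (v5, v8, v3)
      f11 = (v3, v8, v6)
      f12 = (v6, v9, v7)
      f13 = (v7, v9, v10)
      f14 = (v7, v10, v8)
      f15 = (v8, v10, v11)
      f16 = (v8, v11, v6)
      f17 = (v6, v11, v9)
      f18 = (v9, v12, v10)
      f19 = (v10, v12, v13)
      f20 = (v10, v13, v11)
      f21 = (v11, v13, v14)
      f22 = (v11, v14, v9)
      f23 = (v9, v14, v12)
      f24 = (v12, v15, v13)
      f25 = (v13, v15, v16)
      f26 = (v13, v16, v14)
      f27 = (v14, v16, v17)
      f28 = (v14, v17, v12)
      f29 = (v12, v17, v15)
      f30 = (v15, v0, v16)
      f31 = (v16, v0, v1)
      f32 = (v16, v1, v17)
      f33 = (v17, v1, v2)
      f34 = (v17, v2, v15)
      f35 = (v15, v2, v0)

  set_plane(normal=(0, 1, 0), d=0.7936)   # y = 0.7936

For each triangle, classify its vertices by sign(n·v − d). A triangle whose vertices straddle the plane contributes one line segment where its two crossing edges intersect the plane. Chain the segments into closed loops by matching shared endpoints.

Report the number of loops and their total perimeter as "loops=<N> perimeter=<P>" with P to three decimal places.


loops=2 perimeter=7.794

Straddling triangles (12 of 36):
  (v0,v3,v1) [-+-] → (1.99182, 0.7936, 0)–(1.2876, 0.7936, 0.406573)  len=0.8132
  (v1,v3,v4) [-++] → (1.2876, 0.7936, 0.406573)–(0.866821, 0.7936, 0.6495)  len=0.4859
  (v1,v4,v2) [-+-] → (0.866821, 0.7936, 0.6495)–(0.866821, 0.7936, 0.248876)  len=0.4006
  (v2,v4,v5) [-++] → (0.866821, 0.7936, 0.248876)–(0.866821, 0.7936, -0.6495)  len=0.8984
  (v2,v5,v0) [-+-] → (0.866821, 0.7936, -0.6495)–(1.21378, 0.7936, -0.449188)  len=0.4006
  (v0,v5,v3) [-++] → (1.21378, 0.7936, -0.449188)–(1.99182, 0.7936, 0)  len=0.8984
  (v6,v9,v7) [+-+] → (-1.99182, 0.7936, 0)–(-1.21378, 0.7936, 0.449188)  len=0.8984
  (v7,v9,v10) [+--] → (-1.21378, 0.7936, 0.449188)–(-0.866821, 0.7936, 0.6495)  len=0.4006
  (v7,v10,v8) [+-+] → (-0.866821, 0.7936, 0.6495)–(-0.866821, 0.7936, -0.248876)  len=0.8984
  (v8,v10,v11) [+--] → (-0.866821, 0.7936, -0.248876)–(-0.866821, 0.7936, -0.6495)  len=0.4006
  (v8,v11,v6) [+-+] → (-0.866821, 0.7936, -0.6495)–(-1.2876, 0.7936, -0.406573)  len=0.4859
  (v6,v11,v9) [+--] → (-1.2876, 0.7936, -0.406573)–(-1.99182, 0.7936, 0)  len=0.8132

Chained into 2 loop(s):
  loop 1: 6 segments, perimeter = 3.8971
  loop 2: 6 segments, perimeter = 3.8971
Total perimeter = 7.794


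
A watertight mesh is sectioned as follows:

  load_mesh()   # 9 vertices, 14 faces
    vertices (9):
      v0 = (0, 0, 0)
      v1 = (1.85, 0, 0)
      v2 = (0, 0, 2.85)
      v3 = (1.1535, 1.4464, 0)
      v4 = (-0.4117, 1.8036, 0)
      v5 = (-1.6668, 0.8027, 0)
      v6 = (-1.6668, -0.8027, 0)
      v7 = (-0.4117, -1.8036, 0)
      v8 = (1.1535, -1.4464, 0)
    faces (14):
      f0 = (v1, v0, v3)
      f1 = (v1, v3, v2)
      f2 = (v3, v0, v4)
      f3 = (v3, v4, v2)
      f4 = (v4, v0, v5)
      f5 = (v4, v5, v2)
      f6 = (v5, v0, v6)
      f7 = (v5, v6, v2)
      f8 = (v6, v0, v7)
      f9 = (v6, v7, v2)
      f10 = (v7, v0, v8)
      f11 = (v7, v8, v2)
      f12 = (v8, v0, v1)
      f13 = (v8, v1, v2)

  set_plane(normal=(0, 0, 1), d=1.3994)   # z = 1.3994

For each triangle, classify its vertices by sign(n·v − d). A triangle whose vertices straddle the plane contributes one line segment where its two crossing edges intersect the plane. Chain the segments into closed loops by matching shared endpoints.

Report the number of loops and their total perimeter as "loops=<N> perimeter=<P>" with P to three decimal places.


loops=1 perimeter=5.720

Straddling triangles (7 of 14):
  (v1,v3,v2) [--+] → (0.587111, 0.736192, 1.3994)–(0.941618, 0, 1.3994)  len=0.8171
  (v3,v4,v2) [--+] → (-0.209548, 0.918001, 1.3994)–(0.587111, 0.736192, 1.3994)  len=0.8171
  (v4,v5,v2) [--+] → (-0.848372, 0.40856, 1.3994)–(-0.209548, 0.918001, 1.3994)  len=0.8171
  (v5,v6,v2) [--+] → (-0.848372, -0.40856, 1.3994)–(-0.848372, 0.40856, 1.3994)  len=0.8171
  (v6,v7,v2) [--+] → (-0.209548, -0.918001, 1.3994)–(-0.848372, -0.40856, 1.3994)  len=0.8171
  (v7,v8,v2) [--+] → (0.587111, -0.736192, 1.3994)–(-0.209548, -0.918001, 1.3994)  len=0.8171
  (v8,v1,v2) [--+] → (0.941618, 0, 1.3994)–(0.587111, -0.736192, 1.3994)  len=0.8171

Chained into 1 loop(s):
  loop 1: 7 segments, perimeter = 5.7198
Total perimeter = 5.720


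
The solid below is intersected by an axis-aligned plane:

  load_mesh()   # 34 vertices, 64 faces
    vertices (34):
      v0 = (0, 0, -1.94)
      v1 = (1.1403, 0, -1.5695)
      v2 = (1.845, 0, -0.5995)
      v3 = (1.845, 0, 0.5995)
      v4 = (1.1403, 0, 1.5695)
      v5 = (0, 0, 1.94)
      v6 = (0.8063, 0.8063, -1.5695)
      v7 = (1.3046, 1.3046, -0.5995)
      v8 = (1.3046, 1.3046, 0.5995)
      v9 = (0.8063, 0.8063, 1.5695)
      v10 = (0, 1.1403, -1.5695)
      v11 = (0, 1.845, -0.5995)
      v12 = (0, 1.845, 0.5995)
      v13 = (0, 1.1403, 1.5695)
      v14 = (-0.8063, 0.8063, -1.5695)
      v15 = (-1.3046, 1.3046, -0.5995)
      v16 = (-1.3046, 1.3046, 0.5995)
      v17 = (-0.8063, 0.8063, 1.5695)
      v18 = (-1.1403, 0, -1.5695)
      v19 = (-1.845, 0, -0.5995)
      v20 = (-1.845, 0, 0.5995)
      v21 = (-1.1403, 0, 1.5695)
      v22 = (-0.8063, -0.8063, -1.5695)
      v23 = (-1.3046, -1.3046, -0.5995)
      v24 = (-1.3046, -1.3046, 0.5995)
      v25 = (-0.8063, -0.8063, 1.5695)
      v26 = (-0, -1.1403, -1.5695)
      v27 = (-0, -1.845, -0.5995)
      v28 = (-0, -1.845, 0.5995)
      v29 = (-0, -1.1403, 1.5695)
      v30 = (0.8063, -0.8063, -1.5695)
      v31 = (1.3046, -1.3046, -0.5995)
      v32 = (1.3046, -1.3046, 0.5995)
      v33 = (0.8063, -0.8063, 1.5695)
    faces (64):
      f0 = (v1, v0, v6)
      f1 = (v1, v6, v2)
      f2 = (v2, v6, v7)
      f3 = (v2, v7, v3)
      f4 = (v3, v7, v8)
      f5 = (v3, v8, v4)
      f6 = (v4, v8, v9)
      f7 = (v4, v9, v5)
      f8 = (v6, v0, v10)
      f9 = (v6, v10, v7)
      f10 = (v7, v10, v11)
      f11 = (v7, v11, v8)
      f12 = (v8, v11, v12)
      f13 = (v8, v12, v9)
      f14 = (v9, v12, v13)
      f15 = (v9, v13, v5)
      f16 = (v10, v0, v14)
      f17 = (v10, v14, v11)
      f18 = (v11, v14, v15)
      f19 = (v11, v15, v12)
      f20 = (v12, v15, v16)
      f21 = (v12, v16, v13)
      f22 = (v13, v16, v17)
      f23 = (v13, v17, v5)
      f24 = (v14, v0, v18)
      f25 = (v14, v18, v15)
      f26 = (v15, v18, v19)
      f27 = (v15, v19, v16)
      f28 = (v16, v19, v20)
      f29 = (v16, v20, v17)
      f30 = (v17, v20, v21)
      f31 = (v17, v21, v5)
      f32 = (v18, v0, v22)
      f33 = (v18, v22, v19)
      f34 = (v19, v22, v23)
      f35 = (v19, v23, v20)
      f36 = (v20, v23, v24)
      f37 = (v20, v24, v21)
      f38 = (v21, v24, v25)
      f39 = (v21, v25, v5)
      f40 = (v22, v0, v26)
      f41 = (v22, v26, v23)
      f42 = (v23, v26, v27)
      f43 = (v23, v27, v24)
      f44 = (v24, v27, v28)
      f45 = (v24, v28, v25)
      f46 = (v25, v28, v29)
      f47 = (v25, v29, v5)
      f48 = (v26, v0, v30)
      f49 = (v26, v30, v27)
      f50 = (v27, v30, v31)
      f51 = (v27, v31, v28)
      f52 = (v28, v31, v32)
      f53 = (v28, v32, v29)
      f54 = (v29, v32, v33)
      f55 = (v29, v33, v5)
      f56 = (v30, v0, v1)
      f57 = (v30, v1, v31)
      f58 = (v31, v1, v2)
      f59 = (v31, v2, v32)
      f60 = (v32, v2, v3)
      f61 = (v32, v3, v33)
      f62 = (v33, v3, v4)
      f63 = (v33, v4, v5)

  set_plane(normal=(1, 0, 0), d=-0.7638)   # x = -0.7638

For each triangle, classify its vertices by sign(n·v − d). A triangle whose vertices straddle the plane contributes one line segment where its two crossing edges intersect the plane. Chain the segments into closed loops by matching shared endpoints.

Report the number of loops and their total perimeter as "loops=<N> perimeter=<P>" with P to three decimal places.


loops=1 perimeter=10.529

Straddling triangles (20 of 64):
  (v10,v0,v14) [++-] → (-0.7638, 0.7638, -1.58903)–(-0.7638, 0.823905, -1.5695)  len=0.0632
  (v10,v14,v11) [+-+] → (-0.7638, 0.823905, -1.5695)–(-0.7638, 0.86105, -1.51837)  len=0.0632
  (v11,v14,v15) [+--] → (-0.7638, 0.86105, -1.51837)–(-0.7638, 1.52861, -0.5995)  len=1.1358
  (v11,v15,v12) [+-+] → (-0.7638, 1.52861, -0.5995)–(-0.7638, 1.52861, -0.102475)  len=0.4970
  (v12,v15,v16) [+--] → (-0.7638, 1.52861, -0.102475)–(-0.7638, 1.52861, 0.5995)  len=0.7020
  (v12,v16,v13) [+-+] → (-0.7638, 1.52861, 0.5995)–(-0.7638, 1.23649, 1.0016)  len=0.4970
  (v13,v16,v17) [+--] → (-0.7638, 1.23649, 1.0016)–(-0.7638, 0.823905, 1.5695)  len=0.7020
  (v13,v17,v5) [+-+] → (-0.7638, 0.823905, 1.5695)–(-0.7638, 0.7638, 1.58903)  len=0.0632
  (v14,v0,v18) [-+-] → (-0.7638, 0.7638, -1.58903)–(-0.7638, 0, -1.69183)  len=0.7707
  (v17,v21,v5) [--+] → (-0.7638, 0, 1.69183)–(-0.7638, 0.7638, 1.58903)  len=0.7707
  (v18,v0,v22) [-+-] → (-0.7638, 0, -1.69183)–(-0.7638, -0.7638, -1.58903)  len=0.7707
  (v21,v25,v5) [--+] → (-0.7638, -0.7638, 1.58903)–(-0.7638, 0, 1.69183)  len=0.7707
  (v22,v0,v26) [-++] → (-0.7638, -0.7638, -1.58903)–(-0.7638, -0.823905, -1.5695)  len=0.0632
  (v22,v26,v23) [-+-] → (-0.7638, -0.823905, -1.5695)–(-0.7638, -1.23649, -1.0016)  len=0.7020
  (v23,v26,v27) [-++] → (-0.7638, -1.23649, -1.0016)–(-0.7638, -1.52861, -0.5995)  len=0.4970
  (v23,v27,v24) [-+-] → (-0.7638, -1.52861, -0.5995)–(-0.7638, -1.52861, 0.102475)  len=0.7020
  (v24,v27,v28) [-++] → (-0.7638, -1.52861, 0.102475)–(-0.7638, -1.52861, 0.5995)  len=0.4970
  (v24,v28,v25) [-+-] → (-0.7638, -1.52861, 0.5995)–(-0.7638, -0.86105, 1.51837)  len=1.1358
  (v25,v28,v29) [-++] → (-0.7638, -0.86105, 1.51837)–(-0.7638, -0.823905, 1.5695)  len=0.0632
  (v25,v29,v5) [-++] → (-0.7638, -0.823905, 1.5695)–(-0.7638, -0.7638, 1.58903)  len=0.0632

Chained into 1 loop(s):
  loop 1: 20 segments, perimeter = 10.5294
Total perimeter = 10.529
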